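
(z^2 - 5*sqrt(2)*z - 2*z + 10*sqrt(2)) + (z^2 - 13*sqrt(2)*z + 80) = 2*z^2 - 18*sqrt(2)*z - 2*z + 10*sqrt(2) + 80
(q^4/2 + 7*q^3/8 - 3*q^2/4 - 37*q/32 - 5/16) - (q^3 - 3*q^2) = q^4/2 - q^3/8 + 9*q^2/4 - 37*q/32 - 5/16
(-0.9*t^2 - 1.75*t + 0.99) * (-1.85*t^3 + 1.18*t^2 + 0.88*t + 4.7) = 1.665*t^5 + 2.1755*t^4 - 4.6885*t^3 - 4.6018*t^2 - 7.3538*t + 4.653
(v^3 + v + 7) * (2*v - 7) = 2*v^4 - 7*v^3 + 2*v^2 + 7*v - 49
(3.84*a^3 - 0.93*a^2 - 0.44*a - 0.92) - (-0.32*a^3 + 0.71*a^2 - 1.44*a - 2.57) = 4.16*a^3 - 1.64*a^2 + 1.0*a + 1.65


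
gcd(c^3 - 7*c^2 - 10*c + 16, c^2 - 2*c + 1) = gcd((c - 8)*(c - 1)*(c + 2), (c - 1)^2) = c - 1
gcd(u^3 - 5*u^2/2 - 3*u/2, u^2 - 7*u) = u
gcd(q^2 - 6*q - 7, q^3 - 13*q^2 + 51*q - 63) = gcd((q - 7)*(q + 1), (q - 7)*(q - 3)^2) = q - 7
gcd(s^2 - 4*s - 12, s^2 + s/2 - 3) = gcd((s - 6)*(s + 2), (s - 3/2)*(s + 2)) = s + 2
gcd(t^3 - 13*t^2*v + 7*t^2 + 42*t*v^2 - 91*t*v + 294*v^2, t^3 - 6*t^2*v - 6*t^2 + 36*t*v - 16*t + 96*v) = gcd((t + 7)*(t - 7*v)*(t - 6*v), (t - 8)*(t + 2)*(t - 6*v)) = t - 6*v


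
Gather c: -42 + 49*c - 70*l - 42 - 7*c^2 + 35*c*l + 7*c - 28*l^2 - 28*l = -7*c^2 + c*(35*l + 56) - 28*l^2 - 98*l - 84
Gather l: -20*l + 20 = 20 - 20*l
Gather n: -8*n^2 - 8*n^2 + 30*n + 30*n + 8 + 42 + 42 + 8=-16*n^2 + 60*n + 100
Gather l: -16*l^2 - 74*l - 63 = -16*l^2 - 74*l - 63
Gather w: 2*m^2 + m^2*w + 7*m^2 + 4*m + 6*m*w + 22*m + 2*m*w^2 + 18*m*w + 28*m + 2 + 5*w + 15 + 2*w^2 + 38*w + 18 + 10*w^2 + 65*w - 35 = 9*m^2 + 54*m + w^2*(2*m + 12) + w*(m^2 + 24*m + 108)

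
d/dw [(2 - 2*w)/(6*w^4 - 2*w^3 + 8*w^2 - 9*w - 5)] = 4*(9*w^4 - 14*w^3 + 7*w^2 - 8*w + 7)/(36*w^8 - 24*w^7 + 100*w^6 - 140*w^5 + 40*w^4 - 124*w^3 + w^2 + 90*w + 25)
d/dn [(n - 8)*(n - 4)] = 2*n - 12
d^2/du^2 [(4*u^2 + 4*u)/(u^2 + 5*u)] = -32/(u^3 + 15*u^2 + 75*u + 125)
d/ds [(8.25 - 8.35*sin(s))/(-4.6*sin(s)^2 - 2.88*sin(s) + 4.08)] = (-38.41*sin(s)^2 + 75.9*sin(s) - 10.308)*cos(s)/(21.16*sin(s)^4 + 26.496*sin(s)^3 - 29.2416*sin(s)^2 - 23.5008*sin(s) + 16.6464)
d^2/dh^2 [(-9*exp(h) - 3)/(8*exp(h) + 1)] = (15 - 120*exp(h))*exp(h)/(512*exp(3*h) + 192*exp(2*h) + 24*exp(h) + 1)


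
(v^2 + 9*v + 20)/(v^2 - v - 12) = (v^2 + 9*v + 20)/(v^2 - v - 12)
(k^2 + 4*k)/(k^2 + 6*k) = (k + 4)/(k + 6)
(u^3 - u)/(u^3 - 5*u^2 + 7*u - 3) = u*(u + 1)/(u^2 - 4*u + 3)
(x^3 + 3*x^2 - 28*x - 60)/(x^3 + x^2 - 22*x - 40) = (x + 6)/(x + 4)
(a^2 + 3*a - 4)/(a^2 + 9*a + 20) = (a - 1)/(a + 5)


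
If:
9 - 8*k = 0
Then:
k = 9/8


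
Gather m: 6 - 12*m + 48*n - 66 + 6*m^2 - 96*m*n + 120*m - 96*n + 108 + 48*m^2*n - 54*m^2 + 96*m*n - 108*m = m^2*(48*n - 48) - 48*n + 48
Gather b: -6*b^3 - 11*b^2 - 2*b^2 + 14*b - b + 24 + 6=-6*b^3 - 13*b^2 + 13*b + 30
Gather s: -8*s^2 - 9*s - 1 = -8*s^2 - 9*s - 1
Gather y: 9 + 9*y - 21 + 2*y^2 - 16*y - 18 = 2*y^2 - 7*y - 30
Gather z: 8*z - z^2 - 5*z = -z^2 + 3*z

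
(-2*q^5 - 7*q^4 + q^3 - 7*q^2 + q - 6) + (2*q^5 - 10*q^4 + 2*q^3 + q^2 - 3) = -17*q^4 + 3*q^3 - 6*q^2 + q - 9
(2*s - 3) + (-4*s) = -2*s - 3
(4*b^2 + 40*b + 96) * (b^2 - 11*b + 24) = 4*b^4 - 4*b^3 - 248*b^2 - 96*b + 2304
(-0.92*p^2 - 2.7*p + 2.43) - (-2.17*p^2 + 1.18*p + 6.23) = 1.25*p^2 - 3.88*p - 3.8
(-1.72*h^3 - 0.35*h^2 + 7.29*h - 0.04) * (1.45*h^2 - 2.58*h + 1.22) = -2.494*h^5 + 3.9301*h^4 + 9.3751*h^3 - 19.2932*h^2 + 8.997*h - 0.0488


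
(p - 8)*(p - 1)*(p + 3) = p^3 - 6*p^2 - 19*p + 24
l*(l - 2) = l^2 - 2*l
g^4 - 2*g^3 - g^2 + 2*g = g*(g - 2)*(g - 1)*(g + 1)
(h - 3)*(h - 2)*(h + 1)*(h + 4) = h^4 - 15*h^2 + 10*h + 24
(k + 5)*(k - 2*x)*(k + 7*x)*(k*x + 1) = k^4*x + 5*k^3*x^2 + 5*k^3*x + k^3 - 14*k^2*x^3 + 25*k^2*x^2 + 5*k^2*x + 5*k^2 - 70*k*x^3 - 14*k*x^2 + 25*k*x - 70*x^2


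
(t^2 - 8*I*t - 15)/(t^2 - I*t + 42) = (t^2 - 8*I*t - 15)/(t^2 - I*t + 42)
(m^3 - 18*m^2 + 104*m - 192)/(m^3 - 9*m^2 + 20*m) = (m^2 - 14*m + 48)/(m*(m - 5))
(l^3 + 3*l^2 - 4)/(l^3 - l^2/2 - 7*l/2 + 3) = 2*(l + 2)/(2*l - 3)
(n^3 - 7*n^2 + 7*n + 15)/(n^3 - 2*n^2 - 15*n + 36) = (n^2 - 4*n - 5)/(n^2 + n - 12)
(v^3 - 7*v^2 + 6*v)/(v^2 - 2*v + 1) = v*(v - 6)/(v - 1)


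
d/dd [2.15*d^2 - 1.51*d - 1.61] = 4.3*d - 1.51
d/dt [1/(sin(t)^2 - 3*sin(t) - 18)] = (3 - 2*sin(t))*cos(t)/((sin(t) - 6)^2*(sin(t) + 3)^2)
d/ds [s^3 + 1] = 3*s^2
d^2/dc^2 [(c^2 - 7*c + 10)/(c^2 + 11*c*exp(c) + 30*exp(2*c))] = (-(2*(2*c - 7)*(11*c*exp(c) + 2*c + 60*exp(2*c) + 11*exp(c)) + (c^2 - 7*c + 10)*(11*c*exp(c) + 120*exp(2*c) + 22*exp(c) + 2))*(c^2 + 11*c*exp(c) + 30*exp(2*c)) + 2*(c^2 - 7*c + 10)*(11*c*exp(c) + 2*c + 60*exp(2*c) + 11*exp(c))^2 + 2*(c^2 + 11*c*exp(c) + 30*exp(2*c))^2)/(c^2 + 11*c*exp(c) + 30*exp(2*c))^3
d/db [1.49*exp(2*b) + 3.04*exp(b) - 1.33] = (2.98*exp(b) + 3.04)*exp(b)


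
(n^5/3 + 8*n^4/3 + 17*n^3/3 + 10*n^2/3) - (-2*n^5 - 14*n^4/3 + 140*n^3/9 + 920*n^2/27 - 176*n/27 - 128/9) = 7*n^5/3 + 22*n^4/3 - 89*n^3/9 - 830*n^2/27 + 176*n/27 + 128/9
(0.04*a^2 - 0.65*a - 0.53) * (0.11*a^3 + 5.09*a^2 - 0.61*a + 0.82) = 0.0044*a^5 + 0.1321*a^4 - 3.3912*a^3 - 2.2684*a^2 - 0.2097*a - 0.4346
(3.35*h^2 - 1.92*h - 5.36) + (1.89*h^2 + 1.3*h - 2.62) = 5.24*h^2 - 0.62*h - 7.98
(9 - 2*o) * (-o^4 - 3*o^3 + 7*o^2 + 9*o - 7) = 2*o^5 - 3*o^4 - 41*o^3 + 45*o^2 + 95*o - 63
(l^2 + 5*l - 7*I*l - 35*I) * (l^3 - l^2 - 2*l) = l^5 + 4*l^4 - 7*I*l^4 - 7*l^3 - 28*I*l^3 - 10*l^2 + 49*I*l^2 + 70*I*l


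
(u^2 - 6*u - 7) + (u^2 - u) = 2*u^2 - 7*u - 7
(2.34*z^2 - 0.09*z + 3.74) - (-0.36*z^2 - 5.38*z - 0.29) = 2.7*z^2 + 5.29*z + 4.03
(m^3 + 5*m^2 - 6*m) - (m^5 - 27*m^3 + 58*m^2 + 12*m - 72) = -m^5 + 28*m^3 - 53*m^2 - 18*m + 72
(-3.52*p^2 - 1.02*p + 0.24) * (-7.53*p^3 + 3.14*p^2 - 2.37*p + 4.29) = 26.5056*p^5 - 3.3722*p^4 + 3.3324*p^3 - 11.9298*p^2 - 4.9446*p + 1.0296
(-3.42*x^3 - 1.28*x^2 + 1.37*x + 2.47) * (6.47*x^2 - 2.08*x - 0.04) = -22.1274*x^5 - 1.168*x^4 + 11.6631*x^3 + 13.1825*x^2 - 5.1924*x - 0.0988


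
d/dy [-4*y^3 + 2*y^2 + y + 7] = -12*y^2 + 4*y + 1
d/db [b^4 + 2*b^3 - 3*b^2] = 2*b*(2*b^2 + 3*b - 3)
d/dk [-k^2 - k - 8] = -2*k - 1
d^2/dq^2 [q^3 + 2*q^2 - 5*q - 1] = 6*q + 4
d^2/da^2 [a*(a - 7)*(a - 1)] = 6*a - 16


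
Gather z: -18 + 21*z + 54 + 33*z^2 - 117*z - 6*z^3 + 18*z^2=-6*z^3 + 51*z^2 - 96*z + 36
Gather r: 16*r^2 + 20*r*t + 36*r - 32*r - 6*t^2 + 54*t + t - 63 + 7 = 16*r^2 + r*(20*t + 4) - 6*t^2 + 55*t - 56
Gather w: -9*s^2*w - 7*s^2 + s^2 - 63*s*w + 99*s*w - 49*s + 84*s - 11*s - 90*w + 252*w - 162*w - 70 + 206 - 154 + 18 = -6*s^2 + 24*s + w*(-9*s^2 + 36*s)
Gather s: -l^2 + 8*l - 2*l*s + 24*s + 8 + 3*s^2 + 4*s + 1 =-l^2 + 8*l + 3*s^2 + s*(28 - 2*l) + 9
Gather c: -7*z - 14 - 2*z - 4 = -9*z - 18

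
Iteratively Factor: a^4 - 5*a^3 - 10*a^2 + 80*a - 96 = (a - 4)*(a^3 - a^2 - 14*a + 24) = (a - 4)*(a - 3)*(a^2 + 2*a - 8) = (a - 4)*(a - 3)*(a - 2)*(a + 4)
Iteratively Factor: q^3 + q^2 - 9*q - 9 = (q + 1)*(q^2 - 9) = (q - 3)*(q + 1)*(q + 3)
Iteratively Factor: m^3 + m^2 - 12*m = (m + 4)*(m^2 - 3*m) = (m - 3)*(m + 4)*(m)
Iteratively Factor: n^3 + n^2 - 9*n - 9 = (n + 1)*(n^2 - 9) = (n - 3)*(n + 1)*(n + 3)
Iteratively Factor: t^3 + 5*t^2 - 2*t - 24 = (t + 4)*(t^2 + t - 6) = (t + 3)*(t + 4)*(t - 2)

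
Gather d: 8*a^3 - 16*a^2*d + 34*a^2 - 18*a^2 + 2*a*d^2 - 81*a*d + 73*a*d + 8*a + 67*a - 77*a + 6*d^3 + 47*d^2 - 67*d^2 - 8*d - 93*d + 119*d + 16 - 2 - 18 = 8*a^3 + 16*a^2 - 2*a + 6*d^3 + d^2*(2*a - 20) + d*(-16*a^2 - 8*a + 18) - 4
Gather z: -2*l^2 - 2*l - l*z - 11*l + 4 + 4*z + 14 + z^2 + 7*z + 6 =-2*l^2 - 13*l + z^2 + z*(11 - l) + 24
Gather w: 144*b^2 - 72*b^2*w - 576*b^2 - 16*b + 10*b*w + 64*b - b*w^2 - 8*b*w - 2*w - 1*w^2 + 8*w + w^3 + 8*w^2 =-432*b^2 + 48*b + w^3 + w^2*(7 - b) + w*(-72*b^2 + 2*b + 6)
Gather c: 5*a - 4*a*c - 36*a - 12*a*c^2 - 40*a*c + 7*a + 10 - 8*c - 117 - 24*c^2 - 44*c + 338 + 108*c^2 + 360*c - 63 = -24*a + c^2*(84 - 12*a) + c*(308 - 44*a) + 168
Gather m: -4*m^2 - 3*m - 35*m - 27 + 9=-4*m^2 - 38*m - 18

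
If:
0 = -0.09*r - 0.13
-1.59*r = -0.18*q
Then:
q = -12.76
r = -1.44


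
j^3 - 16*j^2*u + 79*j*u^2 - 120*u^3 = (j - 8*u)*(j - 5*u)*(j - 3*u)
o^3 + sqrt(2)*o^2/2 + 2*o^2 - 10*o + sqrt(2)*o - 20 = (o + 2)*(o - 2*sqrt(2))*(o + 5*sqrt(2)/2)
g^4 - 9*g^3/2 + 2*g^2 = g^2*(g - 4)*(g - 1/2)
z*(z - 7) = z^2 - 7*z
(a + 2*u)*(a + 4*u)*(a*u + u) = a^3*u + 6*a^2*u^2 + a^2*u + 8*a*u^3 + 6*a*u^2 + 8*u^3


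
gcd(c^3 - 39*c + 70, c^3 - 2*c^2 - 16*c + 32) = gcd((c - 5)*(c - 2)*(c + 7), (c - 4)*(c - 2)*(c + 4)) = c - 2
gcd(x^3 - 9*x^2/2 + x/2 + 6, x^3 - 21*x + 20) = x - 4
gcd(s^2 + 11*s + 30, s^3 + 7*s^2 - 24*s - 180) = s + 6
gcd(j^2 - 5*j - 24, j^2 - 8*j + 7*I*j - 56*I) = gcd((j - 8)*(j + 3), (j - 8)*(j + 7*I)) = j - 8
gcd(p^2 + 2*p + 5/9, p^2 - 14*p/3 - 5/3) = p + 1/3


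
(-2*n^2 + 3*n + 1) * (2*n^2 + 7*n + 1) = -4*n^4 - 8*n^3 + 21*n^2 + 10*n + 1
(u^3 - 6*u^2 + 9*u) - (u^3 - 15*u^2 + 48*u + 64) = 9*u^2 - 39*u - 64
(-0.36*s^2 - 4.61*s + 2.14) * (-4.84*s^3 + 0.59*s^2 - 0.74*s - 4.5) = 1.7424*s^5 + 22.1*s^4 - 12.8111*s^3 + 6.294*s^2 + 19.1614*s - 9.63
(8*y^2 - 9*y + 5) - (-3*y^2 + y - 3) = 11*y^2 - 10*y + 8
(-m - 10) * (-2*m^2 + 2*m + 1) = 2*m^3 + 18*m^2 - 21*m - 10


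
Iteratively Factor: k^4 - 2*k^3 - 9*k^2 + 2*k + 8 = (k + 1)*(k^3 - 3*k^2 - 6*k + 8) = (k - 1)*(k + 1)*(k^2 - 2*k - 8) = (k - 1)*(k + 1)*(k + 2)*(k - 4)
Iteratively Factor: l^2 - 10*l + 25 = (l - 5)*(l - 5)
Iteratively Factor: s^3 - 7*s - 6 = (s + 2)*(s^2 - 2*s - 3) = (s + 1)*(s + 2)*(s - 3)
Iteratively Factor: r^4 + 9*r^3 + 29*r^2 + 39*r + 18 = (r + 3)*(r^3 + 6*r^2 + 11*r + 6) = (r + 2)*(r + 3)*(r^2 + 4*r + 3) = (r + 1)*(r + 2)*(r + 3)*(r + 3)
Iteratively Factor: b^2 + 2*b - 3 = (b - 1)*(b + 3)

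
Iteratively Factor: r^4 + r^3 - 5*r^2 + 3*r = (r - 1)*(r^3 + 2*r^2 - 3*r) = (r - 1)^2*(r^2 + 3*r) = (r - 1)^2*(r + 3)*(r)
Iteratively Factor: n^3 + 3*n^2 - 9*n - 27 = (n - 3)*(n^2 + 6*n + 9) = (n - 3)*(n + 3)*(n + 3)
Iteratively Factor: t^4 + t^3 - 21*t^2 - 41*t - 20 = (t + 1)*(t^3 - 21*t - 20) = (t + 1)*(t + 4)*(t^2 - 4*t - 5) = (t - 5)*(t + 1)*(t + 4)*(t + 1)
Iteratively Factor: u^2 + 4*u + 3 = (u + 3)*(u + 1)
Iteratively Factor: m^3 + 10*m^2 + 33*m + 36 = (m + 3)*(m^2 + 7*m + 12) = (m + 3)^2*(m + 4)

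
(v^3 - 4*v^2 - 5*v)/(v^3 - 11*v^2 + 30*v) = (v + 1)/(v - 6)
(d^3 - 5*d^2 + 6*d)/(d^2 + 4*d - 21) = d*(d - 2)/(d + 7)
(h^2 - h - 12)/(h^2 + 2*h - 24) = (h + 3)/(h + 6)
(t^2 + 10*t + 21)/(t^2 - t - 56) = (t + 3)/(t - 8)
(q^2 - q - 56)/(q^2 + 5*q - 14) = (q - 8)/(q - 2)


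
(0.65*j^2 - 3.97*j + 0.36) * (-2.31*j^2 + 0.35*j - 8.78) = -1.5015*j^4 + 9.3982*j^3 - 7.9281*j^2 + 34.9826*j - 3.1608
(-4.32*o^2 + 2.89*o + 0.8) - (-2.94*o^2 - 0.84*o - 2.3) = -1.38*o^2 + 3.73*o + 3.1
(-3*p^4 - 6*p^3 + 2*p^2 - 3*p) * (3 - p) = 3*p^5 - 3*p^4 - 20*p^3 + 9*p^2 - 9*p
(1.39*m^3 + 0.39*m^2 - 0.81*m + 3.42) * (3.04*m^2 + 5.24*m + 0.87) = 4.2256*m^5 + 8.4692*m^4 + 0.7905*m^3 + 6.4917*m^2 + 17.2161*m + 2.9754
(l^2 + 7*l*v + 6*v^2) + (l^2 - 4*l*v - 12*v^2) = 2*l^2 + 3*l*v - 6*v^2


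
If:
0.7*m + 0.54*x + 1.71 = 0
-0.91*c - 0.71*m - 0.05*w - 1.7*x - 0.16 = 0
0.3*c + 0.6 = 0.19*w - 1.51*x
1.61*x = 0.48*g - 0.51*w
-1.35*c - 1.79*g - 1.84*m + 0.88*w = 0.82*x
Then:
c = 1.96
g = 2.69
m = -2.18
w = 3.59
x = -0.34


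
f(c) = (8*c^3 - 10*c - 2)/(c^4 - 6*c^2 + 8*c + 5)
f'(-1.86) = -3.45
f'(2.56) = -0.53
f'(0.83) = 0.85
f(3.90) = 2.46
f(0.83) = -0.72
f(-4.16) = -3.20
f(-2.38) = 5.40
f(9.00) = 0.93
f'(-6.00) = -0.39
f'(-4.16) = -1.98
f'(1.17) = 2.85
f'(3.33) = -0.97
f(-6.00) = -1.61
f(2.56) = 3.66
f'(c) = (24*c^2 - 10)/(c^4 - 6*c^2 + 8*c + 5) + (-4*c^3 + 12*c - 8)*(8*c^3 - 10*c - 2)/(c^4 - 6*c^2 + 8*c + 5)^2 = 2*((12*c^2 - 5)*(c^4 - 6*c^2 + 8*c + 5) + 4*(-4*c^3 + 5*c + 1)*(c^3 - 3*c + 2))/(c^4 - 6*c^2 + 8*c + 5)^2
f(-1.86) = 1.87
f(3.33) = 2.95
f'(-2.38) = -13.78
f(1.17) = -0.11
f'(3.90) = -0.75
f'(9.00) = -0.11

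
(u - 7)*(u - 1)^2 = u^3 - 9*u^2 + 15*u - 7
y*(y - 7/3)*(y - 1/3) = y^3 - 8*y^2/3 + 7*y/9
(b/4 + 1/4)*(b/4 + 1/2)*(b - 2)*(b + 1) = b^4/16 + b^3/8 - 3*b^2/16 - b/2 - 1/4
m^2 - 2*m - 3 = (m - 3)*(m + 1)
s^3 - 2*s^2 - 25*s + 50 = (s - 5)*(s - 2)*(s + 5)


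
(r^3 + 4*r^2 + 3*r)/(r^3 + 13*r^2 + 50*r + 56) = r*(r^2 + 4*r + 3)/(r^3 + 13*r^2 + 50*r + 56)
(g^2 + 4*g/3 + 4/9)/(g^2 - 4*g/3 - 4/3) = (g + 2/3)/(g - 2)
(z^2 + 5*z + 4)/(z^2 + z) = (z + 4)/z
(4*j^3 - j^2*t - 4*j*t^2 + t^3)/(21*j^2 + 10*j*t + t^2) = (4*j^3 - j^2*t - 4*j*t^2 + t^3)/(21*j^2 + 10*j*t + t^2)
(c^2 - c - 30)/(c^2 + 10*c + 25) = (c - 6)/(c + 5)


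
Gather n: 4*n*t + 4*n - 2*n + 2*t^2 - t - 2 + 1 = n*(4*t + 2) + 2*t^2 - t - 1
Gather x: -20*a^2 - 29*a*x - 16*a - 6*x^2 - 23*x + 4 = -20*a^2 - 16*a - 6*x^2 + x*(-29*a - 23) + 4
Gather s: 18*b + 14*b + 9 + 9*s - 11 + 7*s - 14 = 32*b + 16*s - 16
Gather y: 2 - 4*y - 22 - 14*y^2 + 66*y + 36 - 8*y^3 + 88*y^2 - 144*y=-8*y^3 + 74*y^2 - 82*y + 16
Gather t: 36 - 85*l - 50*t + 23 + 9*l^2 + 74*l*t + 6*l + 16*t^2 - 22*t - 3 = 9*l^2 - 79*l + 16*t^2 + t*(74*l - 72) + 56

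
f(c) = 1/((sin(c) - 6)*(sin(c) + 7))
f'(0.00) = 0.00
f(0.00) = -0.02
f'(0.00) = 0.00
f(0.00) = -0.02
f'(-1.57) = 0.00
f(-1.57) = -0.02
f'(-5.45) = -0.00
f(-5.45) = -0.02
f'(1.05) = -0.00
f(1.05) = -0.02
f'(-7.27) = 0.00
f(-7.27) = -0.02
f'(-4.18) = 0.00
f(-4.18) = -0.02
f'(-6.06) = -0.00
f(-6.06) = -0.02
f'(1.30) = -0.00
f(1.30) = -0.02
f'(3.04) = 0.00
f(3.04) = -0.02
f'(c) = -cos(c)/((sin(c) - 6)*(sin(c) + 7)^2) - cos(c)/((sin(c) - 6)^2*(sin(c) + 7)) = -(sin(2*c) + cos(c))/((sin(c) - 6)^2*(sin(c) + 7)^2)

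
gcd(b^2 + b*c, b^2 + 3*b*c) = b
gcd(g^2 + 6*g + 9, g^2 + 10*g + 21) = g + 3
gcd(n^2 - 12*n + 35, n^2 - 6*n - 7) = n - 7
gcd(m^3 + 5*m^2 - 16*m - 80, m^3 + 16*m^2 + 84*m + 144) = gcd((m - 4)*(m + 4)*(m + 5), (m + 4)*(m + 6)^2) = m + 4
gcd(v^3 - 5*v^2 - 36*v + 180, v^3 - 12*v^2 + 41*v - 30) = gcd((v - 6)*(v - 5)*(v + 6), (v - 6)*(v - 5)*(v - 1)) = v^2 - 11*v + 30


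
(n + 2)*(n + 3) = n^2 + 5*n + 6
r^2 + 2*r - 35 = (r - 5)*(r + 7)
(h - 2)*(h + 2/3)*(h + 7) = h^3 + 17*h^2/3 - 32*h/3 - 28/3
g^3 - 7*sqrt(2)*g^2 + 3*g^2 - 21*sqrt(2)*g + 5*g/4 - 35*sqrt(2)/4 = (g + 1/2)*(g + 5/2)*(g - 7*sqrt(2))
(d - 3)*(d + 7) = d^2 + 4*d - 21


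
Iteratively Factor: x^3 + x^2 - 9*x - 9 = (x + 3)*(x^2 - 2*x - 3) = (x - 3)*(x + 3)*(x + 1)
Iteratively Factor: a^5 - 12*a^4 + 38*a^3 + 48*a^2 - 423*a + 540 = (a - 5)*(a^4 - 7*a^3 + 3*a^2 + 63*a - 108) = (a - 5)*(a - 3)*(a^3 - 4*a^2 - 9*a + 36) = (a - 5)*(a - 4)*(a - 3)*(a^2 - 9) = (a - 5)*(a - 4)*(a - 3)^2*(a + 3)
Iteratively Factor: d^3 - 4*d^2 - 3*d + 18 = (d + 2)*(d^2 - 6*d + 9) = (d - 3)*(d + 2)*(d - 3)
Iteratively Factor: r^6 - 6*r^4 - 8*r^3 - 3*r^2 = (r)*(r^5 - 6*r^3 - 8*r^2 - 3*r) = r^2*(r^4 - 6*r^2 - 8*r - 3) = r^2*(r - 3)*(r^3 + 3*r^2 + 3*r + 1) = r^2*(r - 3)*(r + 1)*(r^2 + 2*r + 1) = r^2*(r - 3)*(r + 1)^2*(r + 1)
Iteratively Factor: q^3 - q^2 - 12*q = (q)*(q^2 - q - 12) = q*(q - 4)*(q + 3)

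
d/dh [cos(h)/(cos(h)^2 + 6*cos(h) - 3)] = (cos(h)^2 + 3)*sin(h)/(cos(h)^2 + 6*cos(h) - 3)^2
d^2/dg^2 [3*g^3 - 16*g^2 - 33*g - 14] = 18*g - 32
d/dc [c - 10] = 1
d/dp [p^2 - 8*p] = 2*p - 8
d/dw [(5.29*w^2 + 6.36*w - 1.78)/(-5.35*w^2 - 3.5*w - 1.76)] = (15.511*w^2 - 37.6668*w - 17.4236)/(28.6225*w^4 + 37.45*w^3 + 31.082*w^2 + 12.32*w + 3.0976)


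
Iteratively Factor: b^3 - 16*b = (b + 4)*(b^2 - 4*b) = b*(b + 4)*(b - 4)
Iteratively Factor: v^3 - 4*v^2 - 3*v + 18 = (v - 3)*(v^2 - v - 6) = (v - 3)*(v + 2)*(v - 3)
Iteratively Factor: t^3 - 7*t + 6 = (t + 3)*(t^2 - 3*t + 2) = (t - 2)*(t + 3)*(t - 1)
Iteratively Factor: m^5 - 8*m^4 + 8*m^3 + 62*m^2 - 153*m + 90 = (m - 3)*(m^4 - 5*m^3 - 7*m^2 + 41*m - 30) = (m - 3)*(m - 1)*(m^3 - 4*m^2 - 11*m + 30) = (m - 3)*(m - 1)*(m + 3)*(m^2 - 7*m + 10) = (m - 5)*(m - 3)*(m - 1)*(m + 3)*(m - 2)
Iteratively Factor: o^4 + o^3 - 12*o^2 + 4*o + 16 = (o + 1)*(o^3 - 12*o + 16) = (o + 1)*(o + 4)*(o^2 - 4*o + 4) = (o - 2)*(o + 1)*(o + 4)*(o - 2)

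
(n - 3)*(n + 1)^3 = n^4 - 6*n^2 - 8*n - 3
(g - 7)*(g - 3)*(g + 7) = g^3 - 3*g^2 - 49*g + 147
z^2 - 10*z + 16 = (z - 8)*(z - 2)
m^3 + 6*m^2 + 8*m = m*(m + 2)*(m + 4)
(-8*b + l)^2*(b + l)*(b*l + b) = 64*b^4*l + 64*b^4 + 48*b^3*l^2 + 48*b^3*l - 15*b^2*l^3 - 15*b^2*l^2 + b*l^4 + b*l^3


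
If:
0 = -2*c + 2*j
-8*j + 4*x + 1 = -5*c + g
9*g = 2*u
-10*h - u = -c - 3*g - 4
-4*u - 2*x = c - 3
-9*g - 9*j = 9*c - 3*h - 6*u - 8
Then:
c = 9265/14853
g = 1558/14853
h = 6634/14853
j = 9265/14853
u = 2337/4951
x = 3625/14853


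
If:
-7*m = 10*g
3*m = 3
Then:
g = -7/10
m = 1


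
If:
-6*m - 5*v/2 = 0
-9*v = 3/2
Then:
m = 5/72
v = -1/6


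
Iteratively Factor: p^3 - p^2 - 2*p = (p - 2)*(p^2 + p) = p*(p - 2)*(p + 1)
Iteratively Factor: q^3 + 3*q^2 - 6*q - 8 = (q + 1)*(q^2 + 2*q - 8) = (q + 1)*(q + 4)*(q - 2)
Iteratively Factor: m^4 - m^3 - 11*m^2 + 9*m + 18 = (m - 3)*(m^3 + 2*m^2 - 5*m - 6) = (m - 3)*(m + 1)*(m^2 + m - 6) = (m - 3)*(m - 2)*(m + 1)*(m + 3)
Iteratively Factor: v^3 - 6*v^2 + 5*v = (v)*(v^2 - 6*v + 5) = v*(v - 5)*(v - 1)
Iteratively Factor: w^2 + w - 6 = (w - 2)*(w + 3)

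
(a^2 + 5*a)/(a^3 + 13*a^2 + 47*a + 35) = a/(a^2 + 8*a + 7)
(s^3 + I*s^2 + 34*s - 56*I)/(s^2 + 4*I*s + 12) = (s^2 + 3*I*s + 28)/(s + 6*I)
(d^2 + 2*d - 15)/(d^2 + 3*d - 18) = (d + 5)/(d + 6)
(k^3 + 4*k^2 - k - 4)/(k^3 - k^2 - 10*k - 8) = (k^2 + 3*k - 4)/(k^2 - 2*k - 8)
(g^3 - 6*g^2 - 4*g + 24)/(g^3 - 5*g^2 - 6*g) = (g^2 - 4)/(g*(g + 1))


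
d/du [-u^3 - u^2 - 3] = u*(-3*u - 2)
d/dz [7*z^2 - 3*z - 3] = 14*z - 3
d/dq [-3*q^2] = -6*q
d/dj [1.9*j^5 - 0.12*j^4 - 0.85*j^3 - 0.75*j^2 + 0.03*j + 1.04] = 9.5*j^4 - 0.48*j^3 - 2.55*j^2 - 1.5*j + 0.03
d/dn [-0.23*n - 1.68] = -0.230000000000000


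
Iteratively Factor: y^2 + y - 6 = (y + 3)*(y - 2)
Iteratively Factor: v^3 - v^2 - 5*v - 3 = (v + 1)*(v^2 - 2*v - 3) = (v - 3)*(v + 1)*(v + 1)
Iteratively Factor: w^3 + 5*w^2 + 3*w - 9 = (w - 1)*(w^2 + 6*w + 9) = (w - 1)*(w + 3)*(w + 3)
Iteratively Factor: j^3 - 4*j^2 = (j)*(j^2 - 4*j) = j*(j - 4)*(j)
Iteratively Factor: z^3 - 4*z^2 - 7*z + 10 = (z - 5)*(z^2 + z - 2) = (z - 5)*(z + 2)*(z - 1)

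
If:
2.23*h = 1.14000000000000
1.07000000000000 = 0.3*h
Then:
No Solution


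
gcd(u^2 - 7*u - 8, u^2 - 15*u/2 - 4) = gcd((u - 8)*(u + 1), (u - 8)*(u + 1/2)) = u - 8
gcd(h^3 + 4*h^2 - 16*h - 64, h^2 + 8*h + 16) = h^2 + 8*h + 16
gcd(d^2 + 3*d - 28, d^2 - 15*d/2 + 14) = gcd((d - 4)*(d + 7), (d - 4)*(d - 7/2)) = d - 4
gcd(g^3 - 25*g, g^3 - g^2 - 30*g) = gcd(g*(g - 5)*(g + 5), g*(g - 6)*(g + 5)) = g^2 + 5*g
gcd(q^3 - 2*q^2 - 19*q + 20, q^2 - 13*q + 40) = q - 5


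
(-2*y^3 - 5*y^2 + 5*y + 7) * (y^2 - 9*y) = -2*y^5 + 13*y^4 + 50*y^3 - 38*y^2 - 63*y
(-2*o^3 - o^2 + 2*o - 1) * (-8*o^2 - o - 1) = 16*o^5 + 10*o^4 - 13*o^3 + 7*o^2 - o + 1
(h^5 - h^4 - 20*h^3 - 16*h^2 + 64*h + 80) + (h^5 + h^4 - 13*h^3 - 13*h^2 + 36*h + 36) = 2*h^5 - 33*h^3 - 29*h^2 + 100*h + 116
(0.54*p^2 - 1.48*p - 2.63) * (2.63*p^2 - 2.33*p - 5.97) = 1.4202*p^4 - 5.1506*p^3 - 6.6923*p^2 + 14.9635*p + 15.7011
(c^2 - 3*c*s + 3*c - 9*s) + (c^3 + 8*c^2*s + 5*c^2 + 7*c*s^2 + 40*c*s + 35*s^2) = c^3 + 8*c^2*s + 6*c^2 + 7*c*s^2 + 37*c*s + 3*c + 35*s^2 - 9*s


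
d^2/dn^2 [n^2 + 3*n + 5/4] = 2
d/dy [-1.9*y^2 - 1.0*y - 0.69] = -3.8*y - 1.0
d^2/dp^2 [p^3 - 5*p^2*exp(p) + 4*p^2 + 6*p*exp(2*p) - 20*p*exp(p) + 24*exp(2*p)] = -5*p^2*exp(p) + 24*p*exp(2*p) - 40*p*exp(p) + 6*p + 120*exp(2*p) - 50*exp(p) + 8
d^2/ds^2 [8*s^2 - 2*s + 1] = 16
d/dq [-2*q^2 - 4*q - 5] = -4*q - 4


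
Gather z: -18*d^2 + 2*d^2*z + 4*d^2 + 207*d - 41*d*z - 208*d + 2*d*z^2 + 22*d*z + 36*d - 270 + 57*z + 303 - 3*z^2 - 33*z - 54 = -14*d^2 + 35*d + z^2*(2*d - 3) + z*(2*d^2 - 19*d + 24) - 21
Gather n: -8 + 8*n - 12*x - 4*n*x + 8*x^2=n*(8 - 4*x) + 8*x^2 - 12*x - 8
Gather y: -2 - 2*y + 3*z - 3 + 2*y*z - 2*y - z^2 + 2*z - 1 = y*(2*z - 4) - z^2 + 5*z - 6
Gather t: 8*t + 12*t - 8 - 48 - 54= 20*t - 110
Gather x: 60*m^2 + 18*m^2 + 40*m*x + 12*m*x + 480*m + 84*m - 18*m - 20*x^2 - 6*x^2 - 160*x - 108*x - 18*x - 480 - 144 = 78*m^2 + 546*m - 26*x^2 + x*(52*m - 286) - 624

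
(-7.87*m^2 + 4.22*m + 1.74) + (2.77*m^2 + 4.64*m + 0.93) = -5.1*m^2 + 8.86*m + 2.67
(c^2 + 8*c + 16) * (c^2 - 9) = c^4 + 8*c^3 + 7*c^2 - 72*c - 144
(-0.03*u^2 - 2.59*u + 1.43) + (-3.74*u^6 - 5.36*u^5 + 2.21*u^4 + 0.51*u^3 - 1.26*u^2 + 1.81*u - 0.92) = -3.74*u^6 - 5.36*u^5 + 2.21*u^4 + 0.51*u^3 - 1.29*u^2 - 0.78*u + 0.51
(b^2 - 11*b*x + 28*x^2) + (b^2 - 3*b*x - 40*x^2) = 2*b^2 - 14*b*x - 12*x^2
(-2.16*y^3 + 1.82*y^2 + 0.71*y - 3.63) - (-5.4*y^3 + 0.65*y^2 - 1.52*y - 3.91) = 3.24*y^3 + 1.17*y^2 + 2.23*y + 0.28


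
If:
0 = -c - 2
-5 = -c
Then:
No Solution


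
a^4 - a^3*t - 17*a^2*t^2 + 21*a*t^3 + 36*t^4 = (a - 3*t)^2*(a + t)*(a + 4*t)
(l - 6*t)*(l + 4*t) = l^2 - 2*l*t - 24*t^2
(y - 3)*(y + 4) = y^2 + y - 12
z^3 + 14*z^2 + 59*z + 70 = (z + 2)*(z + 5)*(z + 7)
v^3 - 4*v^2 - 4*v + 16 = (v - 4)*(v - 2)*(v + 2)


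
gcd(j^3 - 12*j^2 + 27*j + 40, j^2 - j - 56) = j - 8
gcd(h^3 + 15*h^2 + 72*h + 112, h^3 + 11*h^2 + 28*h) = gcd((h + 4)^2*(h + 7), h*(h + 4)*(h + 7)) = h^2 + 11*h + 28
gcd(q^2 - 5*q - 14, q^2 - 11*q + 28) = q - 7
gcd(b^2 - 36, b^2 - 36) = b^2 - 36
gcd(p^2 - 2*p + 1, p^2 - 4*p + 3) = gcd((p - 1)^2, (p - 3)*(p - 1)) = p - 1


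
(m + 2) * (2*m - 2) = 2*m^2 + 2*m - 4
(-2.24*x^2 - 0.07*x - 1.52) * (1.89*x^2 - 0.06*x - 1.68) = -4.2336*x^4 + 0.00210000000000002*x^3 + 0.894600000000001*x^2 + 0.2088*x + 2.5536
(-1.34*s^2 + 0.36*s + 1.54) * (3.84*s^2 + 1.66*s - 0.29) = -5.1456*s^4 - 0.842*s^3 + 6.8998*s^2 + 2.452*s - 0.4466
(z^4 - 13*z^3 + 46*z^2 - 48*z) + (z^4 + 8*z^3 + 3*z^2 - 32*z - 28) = 2*z^4 - 5*z^3 + 49*z^2 - 80*z - 28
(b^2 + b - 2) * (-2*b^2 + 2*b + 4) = -2*b^4 + 10*b^2 - 8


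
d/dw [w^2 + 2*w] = 2*w + 2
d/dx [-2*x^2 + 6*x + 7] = 6 - 4*x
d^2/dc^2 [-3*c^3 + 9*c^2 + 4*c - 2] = 18 - 18*c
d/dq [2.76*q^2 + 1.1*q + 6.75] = 5.52*q + 1.1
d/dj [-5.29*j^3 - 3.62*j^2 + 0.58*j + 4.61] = -15.87*j^2 - 7.24*j + 0.58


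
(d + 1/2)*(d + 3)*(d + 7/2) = d^3 + 7*d^2 + 55*d/4 + 21/4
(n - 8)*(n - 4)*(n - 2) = n^3 - 14*n^2 + 56*n - 64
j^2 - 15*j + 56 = (j - 8)*(j - 7)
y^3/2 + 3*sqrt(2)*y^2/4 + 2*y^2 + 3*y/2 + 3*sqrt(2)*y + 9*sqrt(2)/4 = (y/2 + 1/2)*(y + 3)*(y + 3*sqrt(2)/2)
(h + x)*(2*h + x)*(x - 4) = 2*h^2*x - 8*h^2 + 3*h*x^2 - 12*h*x + x^3 - 4*x^2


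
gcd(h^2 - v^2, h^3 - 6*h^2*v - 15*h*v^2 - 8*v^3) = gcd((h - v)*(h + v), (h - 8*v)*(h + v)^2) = h + v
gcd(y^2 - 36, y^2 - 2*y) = 1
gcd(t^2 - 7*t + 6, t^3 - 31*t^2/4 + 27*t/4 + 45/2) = t - 6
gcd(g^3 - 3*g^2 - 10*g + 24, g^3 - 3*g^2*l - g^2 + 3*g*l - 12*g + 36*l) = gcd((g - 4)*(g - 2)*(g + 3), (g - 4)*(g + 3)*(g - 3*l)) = g^2 - g - 12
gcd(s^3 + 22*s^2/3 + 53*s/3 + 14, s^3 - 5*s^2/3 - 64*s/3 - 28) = s^2 + 13*s/3 + 14/3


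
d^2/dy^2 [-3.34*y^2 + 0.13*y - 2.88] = -6.68000000000000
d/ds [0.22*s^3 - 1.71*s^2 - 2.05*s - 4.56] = 0.66*s^2 - 3.42*s - 2.05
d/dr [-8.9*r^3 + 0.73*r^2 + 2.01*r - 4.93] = -26.7*r^2 + 1.46*r + 2.01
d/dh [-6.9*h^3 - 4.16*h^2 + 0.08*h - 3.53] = -20.7*h^2 - 8.32*h + 0.08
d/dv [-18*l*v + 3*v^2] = -18*l + 6*v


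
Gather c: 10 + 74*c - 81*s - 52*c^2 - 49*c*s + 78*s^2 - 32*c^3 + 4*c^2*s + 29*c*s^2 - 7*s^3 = -32*c^3 + c^2*(4*s - 52) + c*(29*s^2 - 49*s + 74) - 7*s^3 + 78*s^2 - 81*s + 10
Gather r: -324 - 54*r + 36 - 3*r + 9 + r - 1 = -56*r - 280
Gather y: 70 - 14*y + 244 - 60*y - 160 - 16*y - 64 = 90 - 90*y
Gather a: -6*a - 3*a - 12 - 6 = -9*a - 18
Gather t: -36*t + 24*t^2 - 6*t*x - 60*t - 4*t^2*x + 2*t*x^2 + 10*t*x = t^2*(24 - 4*x) + t*(2*x^2 + 4*x - 96)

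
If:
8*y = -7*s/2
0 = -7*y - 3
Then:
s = 48/49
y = -3/7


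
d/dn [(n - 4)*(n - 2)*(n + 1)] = 3*n^2 - 10*n + 2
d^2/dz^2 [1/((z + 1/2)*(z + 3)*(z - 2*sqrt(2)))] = 4*(4*(z + 3)^2*(z - 2*sqrt(2))^2 + 2*(z + 3)^2*(z - 2*sqrt(2))*(2*z + 1) + (z + 3)^2*(2*z + 1)^2 + 2*(z + 3)*(z - 2*sqrt(2))^2*(2*z + 1) + (z + 3)*(z - 2*sqrt(2))*(2*z + 1)^2 + (z - 2*sqrt(2))^2*(2*z + 1)^2)/((z + 3)^3*(z - 2*sqrt(2))^3*(2*z + 1)^3)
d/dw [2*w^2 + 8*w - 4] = 4*w + 8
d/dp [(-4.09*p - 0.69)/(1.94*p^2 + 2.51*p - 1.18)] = (7.9346*p^2 + 2.6772*p + 6.5581)/(3.7636*p^4 + 9.7388*p^3 + 1.7217*p^2 - 5.9236*p + 1.3924)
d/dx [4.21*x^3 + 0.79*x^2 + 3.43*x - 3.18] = 12.63*x^2 + 1.58*x + 3.43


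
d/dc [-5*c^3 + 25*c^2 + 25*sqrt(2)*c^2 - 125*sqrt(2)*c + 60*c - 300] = -15*c^2 + 50*c + 50*sqrt(2)*c - 125*sqrt(2) + 60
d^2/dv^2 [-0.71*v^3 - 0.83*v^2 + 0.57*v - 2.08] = -4.26*v - 1.66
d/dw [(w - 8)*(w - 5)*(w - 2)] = 3*w^2 - 30*w + 66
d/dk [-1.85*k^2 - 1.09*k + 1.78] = -3.7*k - 1.09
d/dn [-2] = 0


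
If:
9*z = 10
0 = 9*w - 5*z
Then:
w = 50/81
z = 10/9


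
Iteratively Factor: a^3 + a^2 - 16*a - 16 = (a + 4)*(a^2 - 3*a - 4) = (a - 4)*(a + 4)*(a + 1)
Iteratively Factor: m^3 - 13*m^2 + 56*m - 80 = (m - 4)*(m^2 - 9*m + 20) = (m - 5)*(m - 4)*(m - 4)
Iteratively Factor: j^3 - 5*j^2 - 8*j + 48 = (j - 4)*(j^2 - j - 12) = (j - 4)^2*(j + 3)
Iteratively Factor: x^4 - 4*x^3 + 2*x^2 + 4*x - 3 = (x - 1)*(x^3 - 3*x^2 - x + 3) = (x - 1)^2*(x^2 - 2*x - 3) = (x - 1)^2*(x + 1)*(x - 3)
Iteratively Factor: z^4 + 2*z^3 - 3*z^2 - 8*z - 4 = (z + 1)*(z^3 + z^2 - 4*z - 4) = (z + 1)^2*(z^2 - 4) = (z + 1)^2*(z + 2)*(z - 2)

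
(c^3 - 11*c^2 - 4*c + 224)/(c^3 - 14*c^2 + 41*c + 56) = (c + 4)/(c + 1)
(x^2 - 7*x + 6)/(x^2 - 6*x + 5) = (x - 6)/(x - 5)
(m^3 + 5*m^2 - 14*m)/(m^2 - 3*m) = (m^2 + 5*m - 14)/(m - 3)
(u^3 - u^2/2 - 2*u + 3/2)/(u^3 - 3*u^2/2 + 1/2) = (2*u + 3)/(2*u + 1)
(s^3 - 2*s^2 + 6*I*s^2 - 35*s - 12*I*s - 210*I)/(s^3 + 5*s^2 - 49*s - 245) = (s + 6*I)/(s + 7)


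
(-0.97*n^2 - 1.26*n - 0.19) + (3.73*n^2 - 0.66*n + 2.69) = 2.76*n^2 - 1.92*n + 2.5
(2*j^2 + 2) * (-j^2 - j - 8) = -2*j^4 - 2*j^3 - 18*j^2 - 2*j - 16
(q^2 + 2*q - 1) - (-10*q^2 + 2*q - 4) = 11*q^2 + 3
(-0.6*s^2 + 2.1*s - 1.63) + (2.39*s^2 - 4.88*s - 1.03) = 1.79*s^2 - 2.78*s - 2.66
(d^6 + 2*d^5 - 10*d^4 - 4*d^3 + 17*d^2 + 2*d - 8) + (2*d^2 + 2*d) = d^6 + 2*d^5 - 10*d^4 - 4*d^3 + 19*d^2 + 4*d - 8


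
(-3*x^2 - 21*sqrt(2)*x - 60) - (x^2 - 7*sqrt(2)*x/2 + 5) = -4*x^2 - 35*sqrt(2)*x/2 - 65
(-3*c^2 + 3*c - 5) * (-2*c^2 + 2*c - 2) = 6*c^4 - 12*c^3 + 22*c^2 - 16*c + 10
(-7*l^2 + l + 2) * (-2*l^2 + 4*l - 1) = 14*l^4 - 30*l^3 + 7*l^2 + 7*l - 2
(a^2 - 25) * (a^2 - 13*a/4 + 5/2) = a^4 - 13*a^3/4 - 45*a^2/2 + 325*a/4 - 125/2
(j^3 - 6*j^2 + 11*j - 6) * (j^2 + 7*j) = j^5 + j^4 - 31*j^3 + 71*j^2 - 42*j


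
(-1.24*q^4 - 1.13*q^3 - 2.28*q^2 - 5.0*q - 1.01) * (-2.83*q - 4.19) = 3.5092*q^5 + 8.3935*q^4 + 11.1871*q^3 + 23.7032*q^2 + 23.8083*q + 4.2319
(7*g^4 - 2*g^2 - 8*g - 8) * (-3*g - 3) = -21*g^5 - 21*g^4 + 6*g^3 + 30*g^2 + 48*g + 24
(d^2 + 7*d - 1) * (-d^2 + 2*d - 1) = -d^4 - 5*d^3 + 14*d^2 - 9*d + 1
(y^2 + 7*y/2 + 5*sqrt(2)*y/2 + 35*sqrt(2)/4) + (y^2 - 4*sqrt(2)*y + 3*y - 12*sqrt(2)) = 2*y^2 - 3*sqrt(2)*y/2 + 13*y/2 - 13*sqrt(2)/4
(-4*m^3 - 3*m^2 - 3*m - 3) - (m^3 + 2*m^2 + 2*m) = -5*m^3 - 5*m^2 - 5*m - 3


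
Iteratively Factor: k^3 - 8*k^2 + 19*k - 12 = (k - 3)*(k^2 - 5*k + 4) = (k - 4)*(k - 3)*(k - 1)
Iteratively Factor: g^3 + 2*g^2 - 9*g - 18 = (g + 2)*(g^2 - 9) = (g - 3)*(g + 2)*(g + 3)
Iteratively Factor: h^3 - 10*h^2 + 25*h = (h)*(h^2 - 10*h + 25) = h*(h - 5)*(h - 5)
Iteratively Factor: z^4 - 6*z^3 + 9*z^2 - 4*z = (z - 1)*(z^3 - 5*z^2 + 4*z) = (z - 4)*(z - 1)*(z^2 - z) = (z - 4)*(z - 1)^2*(z)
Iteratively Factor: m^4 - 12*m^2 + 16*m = (m)*(m^3 - 12*m + 16) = m*(m + 4)*(m^2 - 4*m + 4) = m*(m - 2)*(m + 4)*(m - 2)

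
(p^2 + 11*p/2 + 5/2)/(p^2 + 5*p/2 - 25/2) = (2*p + 1)/(2*p - 5)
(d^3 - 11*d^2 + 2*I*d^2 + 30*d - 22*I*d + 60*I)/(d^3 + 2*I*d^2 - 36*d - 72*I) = (d - 5)/(d + 6)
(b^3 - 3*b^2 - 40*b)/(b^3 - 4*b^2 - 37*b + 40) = b/(b - 1)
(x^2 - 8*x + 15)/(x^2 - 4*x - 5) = (x - 3)/(x + 1)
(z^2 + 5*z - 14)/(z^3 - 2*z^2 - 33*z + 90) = (z^2 + 5*z - 14)/(z^3 - 2*z^2 - 33*z + 90)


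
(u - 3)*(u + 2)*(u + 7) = u^3 + 6*u^2 - 13*u - 42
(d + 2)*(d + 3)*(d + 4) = d^3 + 9*d^2 + 26*d + 24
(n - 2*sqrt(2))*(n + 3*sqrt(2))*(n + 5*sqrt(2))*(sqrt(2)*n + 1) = sqrt(2)*n^4 + 13*n^3 + 4*sqrt(2)*n^2 - 122*n - 60*sqrt(2)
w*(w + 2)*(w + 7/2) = w^3 + 11*w^2/2 + 7*w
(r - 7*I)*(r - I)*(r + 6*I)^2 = r^4 + 4*I*r^3 + 53*r^2 + 204*I*r + 252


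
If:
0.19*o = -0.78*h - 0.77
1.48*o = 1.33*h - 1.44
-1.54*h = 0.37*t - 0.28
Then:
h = -0.62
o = -1.53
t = 3.32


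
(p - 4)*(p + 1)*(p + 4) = p^3 + p^2 - 16*p - 16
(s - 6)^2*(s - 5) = s^3 - 17*s^2 + 96*s - 180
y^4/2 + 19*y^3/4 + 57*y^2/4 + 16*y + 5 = (y/2 + 1)*(y + 1/2)*(y + 2)*(y + 5)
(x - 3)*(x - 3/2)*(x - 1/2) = x^3 - 5*x^2 + 27*x/4 - 9/4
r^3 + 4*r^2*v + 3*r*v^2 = r*(r + v)*(r + 3*v)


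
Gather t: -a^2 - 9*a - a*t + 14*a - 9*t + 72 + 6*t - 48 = -a^2 + 5*a + t*(-a - 3) + 24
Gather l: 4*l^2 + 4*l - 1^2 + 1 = 4*l^2 + 4*l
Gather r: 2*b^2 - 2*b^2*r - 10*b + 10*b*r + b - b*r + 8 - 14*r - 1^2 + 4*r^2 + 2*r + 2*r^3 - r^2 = 2*b^2 - 9*b + 2*r^3 + 3*r^2 + r*(-2*b^2 + 9*b - 12) + 7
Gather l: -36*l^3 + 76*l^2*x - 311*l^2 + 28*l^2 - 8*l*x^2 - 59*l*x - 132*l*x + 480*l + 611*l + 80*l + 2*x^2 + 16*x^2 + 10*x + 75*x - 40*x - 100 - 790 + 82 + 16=-36*l^3 + l^2*(76*x - 283) + l*(-8*x^2 - 191*x + 1171) + 18*x^2 + 45*x - 792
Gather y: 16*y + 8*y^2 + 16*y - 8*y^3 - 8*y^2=-8*y^3 + 32*y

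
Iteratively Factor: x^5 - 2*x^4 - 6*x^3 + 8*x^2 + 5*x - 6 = (x - 1)*(x^4 - x^3 - 7*x^2 + x + 6) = (x - 3)*(x - 1)*(x^3 + 2*x^2 - x - 2) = (x - 3)*(x - 1)*(x + 2)*(x^2 - 1) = (x - 3)*(x - 1)^2*(x + 2)*(x + 1)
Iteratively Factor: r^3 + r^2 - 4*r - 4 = (r - 2)*(r^2 + 3*r + 2) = (r - 2)*(r + 1)*(r + 2)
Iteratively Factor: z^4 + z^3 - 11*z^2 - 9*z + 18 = (z + 3)*(z^3 - 2*z^2 - 5*z + 6) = (z - 3)*(z + 3)*(z^2 + z - 2) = (z - 3)*(z + 2)*(z + 3)*(z - 1)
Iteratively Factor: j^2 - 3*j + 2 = (j - 2)*(j - 1)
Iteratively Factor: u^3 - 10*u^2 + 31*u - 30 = (u - 2)*(u^2 - 8*u + 15) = (u - 3)*(u - 2)*(u - 5)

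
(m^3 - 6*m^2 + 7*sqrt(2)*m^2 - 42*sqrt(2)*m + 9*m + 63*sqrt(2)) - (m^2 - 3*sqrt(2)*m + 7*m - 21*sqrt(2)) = m^3 - 7*m^2 + 7*sqrt(2)*m^2 - 39*sqrt(2)*m + 2*m + 84*sqrt(2)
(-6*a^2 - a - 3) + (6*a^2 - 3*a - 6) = -4*a - 9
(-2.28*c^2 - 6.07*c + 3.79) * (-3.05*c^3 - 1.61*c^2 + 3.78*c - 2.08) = 6.954*c^5 + 22.1843*c^4 - 10.4052*c^3 - 24.3041*c^2 + 26.9518*c - 7.8832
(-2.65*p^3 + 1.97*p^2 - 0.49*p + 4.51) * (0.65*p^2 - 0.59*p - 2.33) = -1.7225*p^5 + 2.844*p^4 + 4.6937*p^3 - 1.3695*p^2 - 1.5192*p - 10.5083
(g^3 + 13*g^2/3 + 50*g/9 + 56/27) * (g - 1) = g^4 + 10*g^3/3 + 11*g^2/9 - 94*g/27 - 56/27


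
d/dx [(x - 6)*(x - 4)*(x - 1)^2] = 4*x^3 - 36*x^2 + 90*x - 58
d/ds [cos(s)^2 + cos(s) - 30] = -sin(s) - sin(2*s)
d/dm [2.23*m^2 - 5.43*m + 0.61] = 4.46*m - 5.43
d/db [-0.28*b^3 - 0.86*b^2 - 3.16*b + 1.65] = -0.84*b^2 - 1.72*b - 3.16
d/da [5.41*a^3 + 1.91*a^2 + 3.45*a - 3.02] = 16.23*a^2 + 3.82*a + 3.45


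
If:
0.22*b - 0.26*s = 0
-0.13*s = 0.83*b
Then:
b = 0.00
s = 0.00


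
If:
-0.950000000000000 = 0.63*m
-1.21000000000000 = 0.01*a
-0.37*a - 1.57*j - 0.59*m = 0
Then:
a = -121.00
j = 29.08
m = -1.51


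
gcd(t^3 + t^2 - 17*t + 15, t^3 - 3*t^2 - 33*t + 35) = t^2 + 4*t - 5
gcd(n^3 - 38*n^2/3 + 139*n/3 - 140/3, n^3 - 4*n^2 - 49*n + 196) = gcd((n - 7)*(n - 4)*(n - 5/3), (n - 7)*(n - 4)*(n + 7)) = n^2 - 11*n + 28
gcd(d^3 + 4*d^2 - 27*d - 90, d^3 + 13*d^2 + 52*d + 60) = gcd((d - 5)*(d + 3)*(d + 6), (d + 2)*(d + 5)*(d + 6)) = d + 6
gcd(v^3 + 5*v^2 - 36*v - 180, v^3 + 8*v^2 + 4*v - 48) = v + 6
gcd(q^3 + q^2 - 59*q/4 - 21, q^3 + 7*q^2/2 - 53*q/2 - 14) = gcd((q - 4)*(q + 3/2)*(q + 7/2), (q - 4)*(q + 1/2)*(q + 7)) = q - 4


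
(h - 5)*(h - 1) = h^2 - 6*h + 5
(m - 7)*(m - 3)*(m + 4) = m^3 - 6*m^2 - 19*m + 84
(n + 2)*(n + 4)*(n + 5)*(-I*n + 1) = -I*n^4 + n^3 - 11*I*n^3 + 11*n^2 - 38*I*n^2 + 38*n - 40*I*n + 40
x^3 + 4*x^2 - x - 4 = (x - 1)*(x + 1)*(x + 4)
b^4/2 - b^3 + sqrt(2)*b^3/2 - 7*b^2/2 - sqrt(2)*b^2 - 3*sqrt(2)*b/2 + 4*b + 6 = (b/2 + sqrt(2))*(b - 3)*(b + 1)*(b - sqrt(2))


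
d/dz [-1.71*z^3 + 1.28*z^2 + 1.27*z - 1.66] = -5.13*z^2 + 2.56*z + 1.27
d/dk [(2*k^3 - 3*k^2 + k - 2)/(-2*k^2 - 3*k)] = (-4*k^4 - 12*k^3 + 11*k^2 - 8*k - 6)/(k^2*(4*k^2 + 12*k + 9))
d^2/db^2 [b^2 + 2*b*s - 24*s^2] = 2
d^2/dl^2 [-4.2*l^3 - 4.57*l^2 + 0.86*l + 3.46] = -25.2*l - 9.14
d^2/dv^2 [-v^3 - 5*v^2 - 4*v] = -6*v - 10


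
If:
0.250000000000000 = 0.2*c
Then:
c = 1.25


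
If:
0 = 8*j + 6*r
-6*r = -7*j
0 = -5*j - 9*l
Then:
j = 0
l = 0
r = 0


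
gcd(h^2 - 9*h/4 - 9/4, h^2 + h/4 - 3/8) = h + 3/4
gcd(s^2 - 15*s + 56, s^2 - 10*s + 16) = s - 8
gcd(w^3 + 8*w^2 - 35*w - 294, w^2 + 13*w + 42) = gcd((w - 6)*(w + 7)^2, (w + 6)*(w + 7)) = w + 7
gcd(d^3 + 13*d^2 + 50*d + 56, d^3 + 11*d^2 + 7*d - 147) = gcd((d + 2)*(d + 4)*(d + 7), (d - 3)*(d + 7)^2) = d + 7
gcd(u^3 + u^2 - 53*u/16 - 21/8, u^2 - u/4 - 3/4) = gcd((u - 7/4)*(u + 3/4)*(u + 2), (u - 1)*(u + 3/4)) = u + 3/4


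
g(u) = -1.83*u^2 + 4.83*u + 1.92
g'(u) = 4.83 - 3.66*u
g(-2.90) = -27.48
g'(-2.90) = 15.44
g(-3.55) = -38.29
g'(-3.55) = 17.82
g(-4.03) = -47.27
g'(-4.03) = 19.58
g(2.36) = 3.13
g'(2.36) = -3.81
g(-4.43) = -55.39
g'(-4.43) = 21.04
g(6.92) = -52.29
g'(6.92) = -20.50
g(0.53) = 3.97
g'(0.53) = 2.89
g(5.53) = -27.33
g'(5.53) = -15.41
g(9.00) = -102.84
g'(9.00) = -28.11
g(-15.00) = -482.28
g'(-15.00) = 59.73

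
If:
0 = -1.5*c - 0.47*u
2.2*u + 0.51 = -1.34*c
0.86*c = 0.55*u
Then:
No Solution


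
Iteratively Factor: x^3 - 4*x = (x - 2)*(x^2 + 2*x) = x*(x - 2)*(x + 2)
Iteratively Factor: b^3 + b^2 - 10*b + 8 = (b + 4)*(b^2 - 3*b + 2) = (b - 1)*(b + 4)*(b - 2)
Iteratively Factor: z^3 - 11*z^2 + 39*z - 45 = (z - 3)*(z^2 - 8*z + 15) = (z - 5)*(z - 3)*(z - 3)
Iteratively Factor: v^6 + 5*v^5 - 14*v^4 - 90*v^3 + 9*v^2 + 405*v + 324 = (v - 3)*(v^5 + 8*v^4 + 10*v^3 - 60*v^2 - 171*v - 108) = (v - 3)*(v + 3)*(v^4 + 5*v^3 - 5*v^2 - 45*v - 36) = (v - 3)*(v + 1)*(v + 3)*(v^3 + 4*v^2 - 9*v - 36) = (v - 3)*(v + 1)*(v + 3)*(v + 4)*(v^2 - 9) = (v - 3)^2*(v + 1)*(v + 3)*(v + 4)*(v + 3)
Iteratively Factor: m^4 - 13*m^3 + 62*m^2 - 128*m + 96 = (m - 4)*(m^3 - 9*m^2 + 26*m - 24) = (m - 4)^2*(m^2 - 5*m + 6) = (m - 4)^2*(m - 2)*(m - 3)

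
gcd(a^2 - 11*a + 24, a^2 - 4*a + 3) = a - 3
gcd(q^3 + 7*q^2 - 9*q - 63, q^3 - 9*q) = q^2 - 9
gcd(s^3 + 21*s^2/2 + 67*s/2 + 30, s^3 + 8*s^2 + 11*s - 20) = s^2 + 9*s + 20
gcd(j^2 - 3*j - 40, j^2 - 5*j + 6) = 1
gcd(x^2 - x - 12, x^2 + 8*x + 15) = x + 3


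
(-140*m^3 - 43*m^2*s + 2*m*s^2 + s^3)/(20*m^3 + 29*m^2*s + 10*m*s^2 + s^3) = (-7*m + s)/(m + s)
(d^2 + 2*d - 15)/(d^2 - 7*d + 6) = (d^2 + 2*d - 15)/(d^2 - 7*d + 6)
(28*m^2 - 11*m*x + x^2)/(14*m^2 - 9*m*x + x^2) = (-4*m + x)/(-2*m + x)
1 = 1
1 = 1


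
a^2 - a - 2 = (a - 2)*(a + 1)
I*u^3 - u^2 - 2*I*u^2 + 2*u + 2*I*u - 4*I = (u - 2)*(u + 2*I)*(I*u + 1)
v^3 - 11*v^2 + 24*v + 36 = (v - 6)^2*(v + 1)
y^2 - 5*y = y*(y - 5)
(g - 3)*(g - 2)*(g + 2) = g^3 - 3*g^2 - 4*g + 12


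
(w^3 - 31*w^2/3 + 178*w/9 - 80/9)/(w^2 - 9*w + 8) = (9*w^2 - 21*w + 10)/(9*(w - 1))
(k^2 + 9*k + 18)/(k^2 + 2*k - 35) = (k^2 + 9*k + 18)/(k^2 + 2*k - 35)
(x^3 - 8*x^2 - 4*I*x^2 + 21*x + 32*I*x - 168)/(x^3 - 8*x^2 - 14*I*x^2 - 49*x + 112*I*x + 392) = (x + 3*I)/(x - 7*I)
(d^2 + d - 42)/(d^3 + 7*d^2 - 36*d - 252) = 1/(d + 6)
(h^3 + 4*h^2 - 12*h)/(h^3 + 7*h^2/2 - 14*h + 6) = 2*h/(2*h - 1)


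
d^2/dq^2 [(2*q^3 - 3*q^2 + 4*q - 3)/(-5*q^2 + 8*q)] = 6*(-36*q^3 + 75*q^2 - 120*q + 64)/(q^3*(125*q^3 - 600*q^2 + 960*q - 512))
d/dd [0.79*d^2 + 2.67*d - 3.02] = 1.58*d + 2.67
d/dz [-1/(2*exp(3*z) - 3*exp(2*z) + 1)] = 6*(exp(z) - 1)*exp(2*z)/(2*exp(3*z) - 3*exp(2*z) + 1)^2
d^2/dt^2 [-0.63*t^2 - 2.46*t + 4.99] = -1.26000000000000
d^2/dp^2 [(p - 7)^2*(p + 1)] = 6*p - 26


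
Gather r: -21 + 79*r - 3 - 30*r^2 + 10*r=-30*r^2 + 89*r - 24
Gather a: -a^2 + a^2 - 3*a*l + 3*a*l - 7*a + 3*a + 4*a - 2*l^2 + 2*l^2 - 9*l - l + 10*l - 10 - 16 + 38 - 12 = 0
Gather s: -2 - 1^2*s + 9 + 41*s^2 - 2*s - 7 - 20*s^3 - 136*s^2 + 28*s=-20*s^3 - 95*s^2 + 25*s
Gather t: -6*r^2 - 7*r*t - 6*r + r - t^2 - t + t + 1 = -6*r^2 - 7*r*t - 5*r - t^2 + 1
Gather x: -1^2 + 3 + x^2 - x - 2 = x^2 - x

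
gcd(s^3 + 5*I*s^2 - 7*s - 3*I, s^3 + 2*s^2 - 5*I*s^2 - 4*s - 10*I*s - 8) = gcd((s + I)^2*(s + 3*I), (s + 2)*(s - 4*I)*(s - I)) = 1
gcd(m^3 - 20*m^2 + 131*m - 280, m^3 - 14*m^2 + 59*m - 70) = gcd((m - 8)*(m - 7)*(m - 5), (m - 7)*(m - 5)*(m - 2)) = m^2 - 12*m + 35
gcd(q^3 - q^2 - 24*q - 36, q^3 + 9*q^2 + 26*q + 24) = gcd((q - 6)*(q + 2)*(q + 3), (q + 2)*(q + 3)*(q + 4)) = q^2 + 5*q + 6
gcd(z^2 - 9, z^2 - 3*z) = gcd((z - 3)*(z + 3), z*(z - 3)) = z - 3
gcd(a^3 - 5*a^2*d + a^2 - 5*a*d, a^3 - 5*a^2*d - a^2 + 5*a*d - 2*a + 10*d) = a^2 - 5*a*d + a - 5*d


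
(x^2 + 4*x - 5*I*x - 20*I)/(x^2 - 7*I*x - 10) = (x + 4)/(x - 2*I)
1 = 1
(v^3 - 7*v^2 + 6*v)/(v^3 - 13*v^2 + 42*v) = (v - 1)/(v - 7)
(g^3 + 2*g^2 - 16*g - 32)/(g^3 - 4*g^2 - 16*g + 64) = (g + 2)/(g - 4)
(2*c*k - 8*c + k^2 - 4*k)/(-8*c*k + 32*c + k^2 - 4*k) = (-2*c - k)/(8*c - k)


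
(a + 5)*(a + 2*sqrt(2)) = a^2 + 2*sqrt(2)*a + 5*a + 10*sqrt(2)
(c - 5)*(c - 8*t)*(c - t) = c^3 - 9*c^2*t - 5*c^2 + 8*c*t^2 + 45*c*t - 40*t^2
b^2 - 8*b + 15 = (b - 5)*(b - 3)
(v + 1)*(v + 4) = v^2 + 5*v + 4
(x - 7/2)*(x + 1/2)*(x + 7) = x^3 + 4*x^2 - 91*x/4 - 49/4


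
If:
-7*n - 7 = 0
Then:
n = -1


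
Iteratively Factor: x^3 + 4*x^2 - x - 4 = (x + 4)*(x^2 - 1) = (x + 1)*(x + 4)*(x - 1)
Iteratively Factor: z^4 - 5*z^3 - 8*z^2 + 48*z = (z + 3)*(z^3 - 8*z^2 + 16*z) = (z - 4)*(z + 3)*(z^2 - 4*z) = z*(z - 4)*(z + 3)*(z - 4)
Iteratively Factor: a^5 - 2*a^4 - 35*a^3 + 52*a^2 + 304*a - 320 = (a - 5)*(a^4 + 3*a^3 - 20*a^2 - 48*a + 64) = (a - 5)*(a + 4)*(a^3 - a^2 - 16*a + 16) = (a - 5)*(a - 4)*(a + 4)*(a^2 + 3*a - 4) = (a - 5)*(a - 4)*(a - 1)*(a + 4)*(a + 4)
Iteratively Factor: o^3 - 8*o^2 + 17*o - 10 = (o - 2)*(o^2 - 6*o + 5) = (o - 2)*(o - 1)*(o - 5)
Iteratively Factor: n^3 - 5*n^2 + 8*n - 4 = (n - 2)*(n^2 - 3*n + 2) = (n - 2)*(n - 1)*(n - 2)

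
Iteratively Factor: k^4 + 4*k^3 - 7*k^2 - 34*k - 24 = (k + 1)*(k^3 + 3*k^2 - 10*k - 24) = (k + 1)*(k + 2)*(k^2 + k - 12) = (k + 1)*(k + 2)*(k + 4)*(k - 3)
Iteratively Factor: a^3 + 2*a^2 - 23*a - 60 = (a - 5)*(a^2 + 7*a + 12) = (a - 5)*(a + 4)*(a + 3)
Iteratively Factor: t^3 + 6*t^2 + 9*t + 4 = (t + 1)*(t^2 + 5*t + 4) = (t + 1)^2*(t + 4)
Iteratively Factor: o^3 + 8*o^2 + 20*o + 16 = (o + 2)*(o^2 + 6*o + 8) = (o + 2)^2*(o + 4)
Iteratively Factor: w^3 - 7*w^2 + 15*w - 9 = (w - 3)*(w^2 - 4*w + 3) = (w - 3)*(w - 1)*(w - 3)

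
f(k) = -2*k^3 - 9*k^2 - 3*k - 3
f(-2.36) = -19.76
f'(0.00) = -3.00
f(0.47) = -6.61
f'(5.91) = -318.95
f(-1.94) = -16.45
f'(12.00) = -1083.00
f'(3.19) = -121.48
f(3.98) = -283.59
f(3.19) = -169.08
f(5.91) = -747.93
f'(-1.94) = 9.34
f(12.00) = -4791.00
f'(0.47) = -12.79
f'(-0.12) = -0.93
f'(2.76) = -98.39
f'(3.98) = -169.68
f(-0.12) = -2.77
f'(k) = -6*k^2 - 18*k - 3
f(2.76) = -121.89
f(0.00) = -3.00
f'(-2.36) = 6.06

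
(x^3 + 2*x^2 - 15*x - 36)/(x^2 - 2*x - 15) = (x^2 - x - 12)/(x - 5)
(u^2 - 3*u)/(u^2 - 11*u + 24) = u/(u - 8)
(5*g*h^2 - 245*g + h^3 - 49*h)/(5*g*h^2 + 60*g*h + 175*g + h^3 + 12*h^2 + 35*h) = (h - 7)/(h + 5)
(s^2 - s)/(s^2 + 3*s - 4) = s/(s + 4)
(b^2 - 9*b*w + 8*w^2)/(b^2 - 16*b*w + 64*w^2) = (-b + w)/(-b + 8*w)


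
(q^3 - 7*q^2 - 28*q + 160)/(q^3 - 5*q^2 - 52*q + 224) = (q + 5)/(q + 7)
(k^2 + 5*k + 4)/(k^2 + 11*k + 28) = (k + 1)/(k + 7)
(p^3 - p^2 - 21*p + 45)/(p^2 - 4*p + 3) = (p^2 + 2*p - 15)/(p - 1)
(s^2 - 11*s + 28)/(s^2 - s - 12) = (s - 7)/(s + 3)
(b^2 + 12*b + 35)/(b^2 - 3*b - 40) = (b + 7)/(b - 8)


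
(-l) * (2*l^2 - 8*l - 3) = -2*l^3 + 8*l^2 + 3*l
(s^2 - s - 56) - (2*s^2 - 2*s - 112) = -s^2 + s + 56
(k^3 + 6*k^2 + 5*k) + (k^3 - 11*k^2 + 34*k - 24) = 2*k^3 - 5*k^2 + 39*k - 24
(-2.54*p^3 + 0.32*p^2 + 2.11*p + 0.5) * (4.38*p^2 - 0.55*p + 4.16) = -11.1252*p^5 + 2.7986*p^4 - 1.5006*p^3 + 2.3607*p^2 + 8.5026*p + 2.08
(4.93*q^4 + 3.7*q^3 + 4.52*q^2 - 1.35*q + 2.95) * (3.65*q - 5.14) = 17.9945*q^5 - 11.8352*q^4 - 2.52*q^3 - 28.1603*q^2 + 17.7065*q - 15.163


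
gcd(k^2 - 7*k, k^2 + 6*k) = k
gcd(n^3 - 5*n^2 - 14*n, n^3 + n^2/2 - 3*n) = n^2 + 2*n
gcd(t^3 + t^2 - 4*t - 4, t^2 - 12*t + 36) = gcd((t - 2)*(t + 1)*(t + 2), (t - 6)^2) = 1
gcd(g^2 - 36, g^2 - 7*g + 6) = g - 6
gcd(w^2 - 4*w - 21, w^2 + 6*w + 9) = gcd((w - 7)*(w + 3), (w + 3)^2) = w + 3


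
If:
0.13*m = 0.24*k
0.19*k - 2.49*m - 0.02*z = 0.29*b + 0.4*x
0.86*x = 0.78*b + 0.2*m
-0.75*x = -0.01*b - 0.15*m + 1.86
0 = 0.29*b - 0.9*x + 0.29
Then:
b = -3.11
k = 4.99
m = 9.21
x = -0.68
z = -1040.19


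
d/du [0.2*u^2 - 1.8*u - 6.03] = 0.4*u - 1.8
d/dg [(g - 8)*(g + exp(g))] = g + (g - 8)*(exp(g) + 1) + exp(g)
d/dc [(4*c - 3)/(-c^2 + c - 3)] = (-4*c^2 + 4*c + (2*c - 1)*(4*c - 3) - 12)/(c^2 - c + 3)^2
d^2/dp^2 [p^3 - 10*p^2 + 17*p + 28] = 6*p - 20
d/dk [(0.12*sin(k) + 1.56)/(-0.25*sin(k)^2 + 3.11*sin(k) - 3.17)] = (0.03*sin(k)^2 + 0.78*sin(k) - 5.232)*cos(k)/(0.0625*sin(k)^4 - 1.555*sin(k)^3 + 11.2571*sin(k)^2 - 19.7174*sin(k) + 10.0489)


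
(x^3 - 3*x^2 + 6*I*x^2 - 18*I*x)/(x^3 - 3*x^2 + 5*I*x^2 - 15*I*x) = (x + 6*I)/(x + 5*I)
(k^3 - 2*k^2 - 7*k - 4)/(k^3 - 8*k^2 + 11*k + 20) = (k + 1)/(k - 5)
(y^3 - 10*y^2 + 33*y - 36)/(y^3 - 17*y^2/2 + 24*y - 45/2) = 2*(y - 4)/(2*y - 5)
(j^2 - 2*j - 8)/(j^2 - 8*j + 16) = (j + 2)/(j - 4)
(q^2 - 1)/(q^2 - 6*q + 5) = (q + 1)/(q - 5)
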